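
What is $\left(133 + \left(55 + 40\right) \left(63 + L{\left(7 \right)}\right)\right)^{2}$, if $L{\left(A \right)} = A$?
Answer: $46009089$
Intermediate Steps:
$\left(133 + \left(55 + 40\right) \left(63 + L{\left(7 \right)}\right)\right)^{2} = \left(133 + \left(55 + 40\right) \left(63 + 7\right)\right)^{2} = \left(133 + 95 \cdot 70\right)^{2} = \left(133 + 6650\right)^{2} = 6783^{2} = 46009089$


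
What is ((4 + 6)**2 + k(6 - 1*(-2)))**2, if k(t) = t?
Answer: 11664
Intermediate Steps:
((4 + 6)**2 + k(6 - 1*(-2)))**2 = ((4 + 6)**2 + (6 - 1*(-2)))**2 = (10**2 + (6 + 2))**2 = (100 + 8)**2 = 108**2 = 11664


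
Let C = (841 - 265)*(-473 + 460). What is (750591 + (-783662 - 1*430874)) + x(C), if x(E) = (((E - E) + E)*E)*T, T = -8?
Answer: -449025097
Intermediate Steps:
C = -7488 (C = 576*(-13) = -7488)
x(E) = -8*E² (x(E) = (((E - E) + E)*E)*(-8) = ((0 + E)*E)*(-8) = (E*E)*(-8) = E²*(-8) = -8*E²)
(750591 + (-783662 - 1*430874)) + x(C) = (750591 + (-783662 - 1*430874)) - 8*(-7488)² = (750591 + (-783662 - 430874)) - 8*56070144 = (750591 - 1214536) - 448561152 = -463945 - 448561152 = -449025097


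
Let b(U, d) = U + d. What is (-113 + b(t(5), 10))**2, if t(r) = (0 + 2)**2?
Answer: 9801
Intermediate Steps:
t(r) = 4 (t(r) = 2**2 = 4)
(-113 + b(t(5), 10))**2 = (-113 + (4 + 10))**2 = (-113 + 14)**2 = (-99)**2 = 9801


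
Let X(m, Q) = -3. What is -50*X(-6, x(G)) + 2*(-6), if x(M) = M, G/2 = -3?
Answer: 138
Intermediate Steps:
G = -6 (G = 2*(-3) = -6)
-50*X(-6, x(G)) + 2*(-6) = -50*(-3) + 2*(-6) = 150 - 12 = 138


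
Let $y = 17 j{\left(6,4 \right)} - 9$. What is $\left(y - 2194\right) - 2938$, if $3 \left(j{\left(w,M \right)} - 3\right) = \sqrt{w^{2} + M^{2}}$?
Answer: $-5090 + \frac{34 \sqrt{13}}{3} \approx -5049.1$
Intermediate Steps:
$j{\left(w,M \right)} = 3 + \frac{\sqrt{M^{2} + w^{2}}}{3}$ ($j{\left(w,M \right)} = 3 + \frac{\sqrt{w^{2} + M^{2}}}{3} = 3 + \frac{\sqrt{M^{2} + w^{2}}}{3}$)
$y = 42 + \frac{34 \sqrt{13}}{3}$ ($y = 17 \left(3 + \frac{\sqrt{4^{2} + 6^{2}}}{3}\right) - 9 = 17 \left(3 + \frac{\sqrt{16 + 36}}{3}\right) + \left(-11 + 2\right) = 17 \left(3 + \frac{\sqrt{52}}{3}\right) - 9 = 17 \left(3 + \frac{2 \sqrt{13}}{3}\right) - 9 = \left(51 + \frac{34 \sqrt{13}}{3}\right) - 9 = 42 + \frac{34 \sqrt{13}}{3} \approx 82.863$)
$\left(y - 2194\right) - 2938 = \left(\left(42 + \frac{34 \sqrt{13}}{3}\right) - 2194\right) - 2938 = \left(-2152 + \frac{34 \sqrt{13}}{3}\right) - 2938 = -5090 + \frac{34 \sqrt{13}}{3}$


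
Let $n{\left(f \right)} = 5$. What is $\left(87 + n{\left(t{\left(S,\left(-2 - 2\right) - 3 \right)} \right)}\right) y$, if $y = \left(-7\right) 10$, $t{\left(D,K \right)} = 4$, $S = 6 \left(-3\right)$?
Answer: $-6440$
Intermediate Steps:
$S = -18$
$y = -70$
$\left(87 + n{\left(t{\left(S,\left(-2 - 2\right) - 3 \right)} \right)}\right) y = \left(87 + 5\right) \left(-70\right) = 92 \left(-70\right) = -6440$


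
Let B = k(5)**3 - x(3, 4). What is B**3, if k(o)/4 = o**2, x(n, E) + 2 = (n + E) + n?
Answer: 999976000191999488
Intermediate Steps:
x(n, E) = -2 + E + 2*n (x(n, E) = -2 + ((n + E) + n) = -2 + ((E + n) + n) = -2 + (E + 2*n) = -2 + E + 2*n)
k(o) = 4*o**2
B = 999992 (B = (4*5**2)**3 - (-2 + 4 + 2*3) = (4*25)**3 - (-2 + 4 + 6) = 100**3 - 1*8 = 1000000 - 8 = 999992)
B**3 = 999992**3 = 999976000191999488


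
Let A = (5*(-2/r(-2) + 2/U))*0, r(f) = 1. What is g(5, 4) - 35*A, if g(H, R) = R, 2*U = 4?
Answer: 4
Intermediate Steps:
U = 2 (U = (½)*4 = 2)
A = 0 (A = (5*(-2/1 + 2/2))*0 = (5*(-2*1 + 2*(½)))*0 = (5*(-2 + 1))*0 = (5*(-1))*0 = -5*0 = 0)
g(5, 4) - 35*A = 4 - 35*0 = 4 + 0 = 4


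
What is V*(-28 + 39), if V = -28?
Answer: -308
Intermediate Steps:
V*(-28 + 39) = -28*(-28 + 39) = -28*11 = -308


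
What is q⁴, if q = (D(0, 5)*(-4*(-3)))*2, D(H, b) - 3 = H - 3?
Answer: 0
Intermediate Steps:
D(H, b) = H (D(H, b) = 3 + (H - 3) = 3 + (-3 + H) = H)
q = 0 (q = (0*(-4*(-3)))*2 = (0*12)*2 = 0*2 = 0)
q⁴ = 0⁴ = 0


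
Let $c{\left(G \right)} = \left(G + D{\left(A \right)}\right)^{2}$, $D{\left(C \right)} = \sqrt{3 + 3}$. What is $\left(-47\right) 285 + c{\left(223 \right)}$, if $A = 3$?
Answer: $36340 + 446 \sqrt{6} \approx 37433.0$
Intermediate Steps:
$D{\left(C \right)} = \sqrt{6}$
$c{\left(G \right)} = \left(G + \sqrt{6}\right)^{2}$
$\left(-47\right) 285 + c{\left(223 \right)} = \left(-47\right) 285 + \left(223 + \sqrt{6}\right)^{2} = -13395 + \left(223 + \sqrt{6}\right)^{2}$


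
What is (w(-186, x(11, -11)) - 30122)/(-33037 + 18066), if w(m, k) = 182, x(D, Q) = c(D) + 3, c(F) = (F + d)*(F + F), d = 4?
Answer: 29940/14971 ≈ 1.9999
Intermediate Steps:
c(F) = 2*F*(4 + F) (c(F) = (F + 4)*(F + F) = (4 + F)*(2*F) = 2*F*(4 + F))
x(D, Q) = 3 + 2*D*(4 + D) (x(D, Q) = 2*D*(4 + D) + 3 = 3 + 2*D*(4 + D))
(w(-186, x(11, -11)) - 30122)/(-33037 + 18066) = (182 - 30122)/(-33037 + 18066) = -29940/(-14971) = -29940*(-1/14971) = 29940/14971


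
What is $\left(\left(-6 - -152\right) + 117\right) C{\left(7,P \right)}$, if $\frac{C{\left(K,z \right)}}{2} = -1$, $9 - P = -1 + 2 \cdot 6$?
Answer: $-526$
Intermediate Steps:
$P = -2$ ($P = 9 - \left(-1 + 2 \cdot 6\right) = 9 - \left(-1 + 12\right) = 9 - 11 = -2$)
$C{\left(K,z \right)} = -2$ ($C{\left(K,z \right)} = 2 \left(-1\right) = -2$)
$\left(\left(-6 - -152\right) + 117\right) C{\left(7,P \right)} = \left(\left(-6 - -152\right) + 117\right) \left(-2\right) = \left(\left(-6 + 152\right) + 117\right) \left(-2\right) = \left(146 + 117\right) \left(-2\right) = 263 \left(-2\right) = -526$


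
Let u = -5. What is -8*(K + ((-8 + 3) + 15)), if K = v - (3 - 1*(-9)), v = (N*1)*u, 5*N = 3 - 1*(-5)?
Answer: 80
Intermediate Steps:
N = 8/5 (N = (3 - 1*(-5))/5 = (3 + 5)/5 = (1/5)*8 = 8/5 ≈ 1.6000)
v = -8 (v = ((8/5)*1)*(-5) = (8/5)*(-5) = -8)
K = -20 (K = -8 - (3 - 1*(-9)) = -8 - (3 + 9) = -8 - 1*12 = -8 - 12 = -20)
-8*(K + ((-8 + 3) + 15)) = -8*(-20 + ((-8 + 3) + 15)) = -8*(-20 + (-5 + 15)) = -8*(-20 + 10) = -8*(-10) = 80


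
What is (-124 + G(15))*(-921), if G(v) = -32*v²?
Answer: 6745404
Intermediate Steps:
(-124 + G(15))*(-921) = (-124 - 32*15²)*(-921) = (-124 - 32*225)*(-921) = (-124 - 7200)*(-921) = -7324*(-921) = 6745404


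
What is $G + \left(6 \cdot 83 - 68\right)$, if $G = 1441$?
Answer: $1871$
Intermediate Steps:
$G + \left(6 \cdot 83 - 68\right) = 1441 + \left(6 \cdot 83 - 68\right) = 1441 + \left(498 - 68\right) = 1441 + 430 = 1871$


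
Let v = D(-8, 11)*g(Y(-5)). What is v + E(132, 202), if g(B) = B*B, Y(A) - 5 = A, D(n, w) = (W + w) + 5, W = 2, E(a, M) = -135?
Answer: -135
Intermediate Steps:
D(n, w) = 7 + w (D(n, w) = (2 + w) + 5 = 7 + w)
Y(A) = 5 + A
g(B) = B**2
v = 0 (v = (7 + 11)*(5 - 5)**2 = 18*0**2 = 18*0 = 0)
v + E(132, 202) = 0 - 135 = -135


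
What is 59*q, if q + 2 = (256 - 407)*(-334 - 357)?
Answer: 6156001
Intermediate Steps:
q = 104339 (q = -2 + (256 - 407)*(-334 - 357) = -2 - 151*(-691) = -2 + 104341 = 104339)
59*q = 59*104339 = 6156001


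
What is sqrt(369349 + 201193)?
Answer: sqrt(570542) ≈ 755.34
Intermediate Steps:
sqrt(369349 + 201193) = sqrt(570542)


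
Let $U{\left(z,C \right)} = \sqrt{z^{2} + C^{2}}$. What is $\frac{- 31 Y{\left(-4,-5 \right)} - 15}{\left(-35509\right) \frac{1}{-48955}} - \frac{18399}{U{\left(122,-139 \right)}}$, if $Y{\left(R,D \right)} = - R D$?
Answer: $\frac{29617775}{35509} - \frac{18399 \sqrt{34205}}{34205} \approx 734.61$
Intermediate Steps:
$Y{\left(R,D \right)} = - D R$
$U{\left(z,C \right)} = \sqrt{C^{2} + z^{2}}$
$\frac{- 31 Y{\left(-4,-5 \right)} - 15}{\left(-35509\right) \frac{1}{-48955}} - \frac{18399}{U{\left(122,-139 \right)}} = \frac{- 31 \left(\left(-1\right) \left(-5\right) \left(-4\right)\right) - 15}{\left(-35509\right) \frac{1}{-48955}} - \frac{18399}{\sqrt{\left(-139\right)^{2} + 122^{2}}} = \frac{\left(-31\right) \left(-20\right) - 15}{\left(-35509\right) \left(- \frac{1}{48955}\right)} - \frac{18399}{\sqrt{19321 + 14884}} = \frac{620 - 15}{\frac{35509}{48955}} - \frac{18399}{\sqrt{34205}} = 605 \cdot \frac{48955}{35509} - 18399 \frac{\sqrt{34205}}{34205} = \frac{29617775}{35509} - \frac{18399 \sqrt{34205}}{34205}$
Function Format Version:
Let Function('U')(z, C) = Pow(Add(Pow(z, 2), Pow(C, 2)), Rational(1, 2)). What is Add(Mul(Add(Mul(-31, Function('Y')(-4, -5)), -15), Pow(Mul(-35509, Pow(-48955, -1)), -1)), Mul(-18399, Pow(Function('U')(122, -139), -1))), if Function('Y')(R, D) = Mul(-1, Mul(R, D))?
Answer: Add(Rational(29617775, 35509), Mul(Rational(-18399, 34205), Pow(34205, Rational(1, 2)))) ≈ 734.61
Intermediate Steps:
Function('Y')(R, D) = Mul(-1, D, R) (Function('Y')(R, D) = Mul(-1, Mul(D, R)) = Mul(-1, D, R))
Function('U')(z, C) = Pow(Add(Pow(C, 2), Pow(z, 2)), Rational(1, 2))
Add(Mul(Add(Mul(-31, Function('Y')(-4, -5)), -15), Pow(Mul(-35509, Pow(-48955, -1)), -1)), Mul(-18399, Pow(Function('U')(122, -139), -1))) = Add(Mul(Add(Mul(-31, Mul(-1, -5, -4)), -15), Pow(Mul(-35509, Pow(-48955, -1)), -1)), Mul(-18399, Pow(Pow(Add(Pow(-139, 2), Pow(122, 2)), Rational(1, 2)), -1))) = Add(Mul(Add(Mul(-31, -20), -15), Pow(Mul(-35509, Rational(-1, 48955)), -1)), Mul(-18399, Pow(Pow(Add(19321, 14884), Rational(1, 2)), -1))) = Add(Mul(Add(620, -15), Pow(Rational(35509, 48955), -1)), Mul(-18399, Pow(Pow(34205, Rational(1, 2)), -1))) = Add(Mul(605, Rational(48955, 35509)), Mul(-18399, Mul(Rational(1, 34205), Pow(34205, Rational(1, 2))))) = Add(Rational(29617775, 35509), Mul(Rational(-18399, 34205), Pow(34205, Rational(1, 2))))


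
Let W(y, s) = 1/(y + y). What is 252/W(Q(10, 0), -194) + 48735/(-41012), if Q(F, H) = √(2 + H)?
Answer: -48735/41012 + 504*√2 ≈ 711.58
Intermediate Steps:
W(y, s) = 1/(2*y)
252/W(Q(10, 0), -194) + 48735/(-41012) = 252/((1/(2*(√(2 + 0))))) + 48735/(-41012) = 252/((1/(2*(√2)))) + 48735*(-1/41012) = 252/(((√2/2)/2)) - 48735/41012 = 252/((√2/4)) - 48735/41012 = 252*(2*√2) - 48735/41012 = 504*√2 - 48735/41012 = -48735/41012 + 504*√2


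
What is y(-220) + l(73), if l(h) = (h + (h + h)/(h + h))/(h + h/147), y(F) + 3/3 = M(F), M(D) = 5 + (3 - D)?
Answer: 33289/146 ≈ 228.01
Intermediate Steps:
M(D) = 8 - D
y(F) = 7 - F (y(F) = -1 + (8 - F) = 7 - F)
l(h) = 147*(1 + h)/(148*h) (l(h) = (h + (2*h)/((2*h)))/(h + h*(1/147)) = (h + (2*h)*(1/(2*h)))/(h + h/147) = (h + 1)/((148*h/147)) = (1 + h)*(147/(148*h)) = 147*(1 + h)/(148*h))
y(-220) + l(73) = (7 - 1*(-220)) + (147/148)*(1 + 73)/73 = (7 + 220) + (147/148)*(1/73)*74 = 227 + 147/146 = 33289/146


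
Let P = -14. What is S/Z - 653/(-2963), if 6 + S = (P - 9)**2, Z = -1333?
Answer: -679200/3949679 ≈ -0.17196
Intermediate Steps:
S = 523 (S = -6 + (-14 - 9)**2 = -6 + (-23)**2 = -6 + 529 = 523)
S/Z - 653/(-2963) = 523/(-1333) - 653/(-2963) = 523*(-1/1333) - 653*(-1/2963) = -523/1333 + 653/2963 = -679200/3949679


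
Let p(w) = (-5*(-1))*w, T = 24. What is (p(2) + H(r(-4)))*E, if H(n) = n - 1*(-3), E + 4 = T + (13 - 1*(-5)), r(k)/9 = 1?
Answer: 836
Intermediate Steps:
p(w) = 5*w
r(k) = 9 (r(k) = 9*1 = 9)
E = 38 (E = -4 + (24 + (13 - 1*(-5))) = -4 + (24 + (13 + 5)) = -4 + (24 + 18) = -4 + 42 = 38)
H(n) = 3 + n (H(n) = n + 3 = 3 + n)
(p(2) + H(r(-4)))*E = (5*2 + (3 + 9))*38 = (10 + 12)*38 = 22*38 = 836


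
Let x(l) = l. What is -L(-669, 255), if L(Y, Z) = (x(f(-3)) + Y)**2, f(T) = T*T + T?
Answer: -439569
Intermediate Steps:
f(T) = T + T**2 (f(T) = T**2 + T = T + T**2)
L(Y, Z) = (6 + Y)**2 (L(Y, Z) = (-3*(1 - 3) + Y)**2 = (-3*(-2) + Y)**2 = (6 + Y)**2)
-L(-669, 255) = -(6 - 669)**2 = -1*(-663)**2 = -1*439569 = -439569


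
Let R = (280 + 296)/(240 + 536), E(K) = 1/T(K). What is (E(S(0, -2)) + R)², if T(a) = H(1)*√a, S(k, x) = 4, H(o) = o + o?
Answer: 148225/150544 ≈ 0.98460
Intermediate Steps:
H(o) = 2*o
T(a) = 2*√a (T(a) = (2*1)*√a = 2*√a)
E(K) = 1/(2*√K)
R = 72/97 (R = 576/776 = 576*(1/776) = 72/97 ≈ 0.74227)
(E(S(0, -2)) + R)² = (1/(2*√4) + 72/97)² = ((½)*(½) + 72/97)² = (¼ + 72/97)² = (385/388)² = 148225/150544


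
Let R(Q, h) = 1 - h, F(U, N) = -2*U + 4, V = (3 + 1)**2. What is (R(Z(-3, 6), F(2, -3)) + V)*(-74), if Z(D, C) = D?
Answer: -1258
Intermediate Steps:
V = 16 (V = 4**2 = 16)
F(U, N) = 4 - 2*U
(R(Z(-3, 6), F(2, -3)) + V)*(-74) = ((1 - (4 - 2*2)) + 16)*(-74) = ((1 - (4 - 4)) + 16)*(-74) = ((1 - 1*0) + 16)*(-74) = ((1 + 0) + 16)*(-74) = (1 + 16)*(-74) = 17*(-74) = -1258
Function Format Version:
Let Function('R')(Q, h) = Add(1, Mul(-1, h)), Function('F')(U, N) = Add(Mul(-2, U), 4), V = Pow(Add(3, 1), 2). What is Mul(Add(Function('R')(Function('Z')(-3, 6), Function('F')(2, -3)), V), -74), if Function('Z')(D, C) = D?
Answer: -1258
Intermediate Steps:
V = 16 (V = Pow(4, 2) = 16)
Function('F')(U, N) = Add(4, Mul(-2, U))
Mul(Add(Function('R')(Function('Z')(-3, 6), Function('F')(2, -3)), V), -74) = Mul(Add(Add(1, Mul(-1, Add(4, Mul(-2, 2)))), 16), -74) = Mul(Add(Add(1, Mul(-1, Add(4, -4))), 16), -74) = Mul(Add(Add(1, Mul(-1, 0)), 16), -74) = Mul(Add(Add(1, 0), 16), -74) = Mul(Add(1, 16), -74) = Mul(17, -74) = -1258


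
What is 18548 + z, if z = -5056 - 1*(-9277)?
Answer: 22769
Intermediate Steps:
z = 4221 (z = -5056 + 9277 = 4221)
18548 + z = 18548 + 4221 = 22769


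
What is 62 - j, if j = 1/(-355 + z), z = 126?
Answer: 14199/229 ≈ 62.004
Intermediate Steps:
j = -1/229 (j = 1/(-355 + 126) = 1/(-229) = -1/229 ≈ -0.0043668)
62 - j = 62 - 1*(-1/229) = 62 + 1/229 = 14199/229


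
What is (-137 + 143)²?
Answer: 36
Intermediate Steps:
(-137 + 143)² = 6² = 36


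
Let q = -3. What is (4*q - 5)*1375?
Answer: -23375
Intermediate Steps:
(4*q - 5)*1375 = (4*(-3) - 5)*1375 = (-12 - 5)*1375 = -17*1375 = -23375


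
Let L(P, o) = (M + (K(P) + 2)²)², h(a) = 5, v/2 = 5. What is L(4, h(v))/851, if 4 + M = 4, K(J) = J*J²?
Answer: 18974736/851 ≈ 22297.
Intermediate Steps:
K(J) = J³
v = 10 (v = 2*5 = 10)
M = 0 (M = -4 + 4 = 0)
L(P, o) = (2 + P³)⁴ (L(P, o) = (0 + (P³ + 2)²)² = (0 + (2 + P³)²)² = ((2 + P³)²)² = (2 + P³)⁴)
L(4, h(v))/851 = (2 + 4³)⁴/851 = (2 + 64)⁴*(1/851) = 66⁴*(1/851) = 18974736*(1/851) = 18974736/851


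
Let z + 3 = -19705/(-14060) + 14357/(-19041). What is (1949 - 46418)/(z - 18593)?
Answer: 2381016651948/995656389335 ≈ 2.3914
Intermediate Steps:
z = -125961179/53543292 (z = -3 + (-19705/(-14060) + 14357/(-19041)) = -3 + (-19705*(-1/14060) + 14357*(-1/19041)) = -3 + (3941/2812 - 14357/19041) = -3 + 34668697/53543292 = -125961179/53543292 ≈ -2.3525)
(1949 - 46418)/(z - 18593) = (1949 - 46418)/(-125961179/53543292 - 18593) = -44469/(-995656389335/53543292) = -44469*(-53543292/995656389335) = 2381016651948/995656389335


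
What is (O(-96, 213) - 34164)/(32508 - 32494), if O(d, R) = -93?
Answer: -34257/14 ≈ -2446.9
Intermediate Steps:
(O(-96, 213) - 34164)/(32508 - 32494) = (-93 - 34164)/(32508 - 32494) = -34257/14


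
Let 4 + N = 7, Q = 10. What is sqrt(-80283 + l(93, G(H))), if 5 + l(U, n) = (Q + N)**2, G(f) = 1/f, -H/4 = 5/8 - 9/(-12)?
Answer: I*sqrt(80119) ≈ 283.05*I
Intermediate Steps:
N = 3 (N = -4 + 7 = 3)
H = -11/2 (H = -4*(5/8 - 9/(-12)) = -4*(5*(1/8) - 9*(-1/12)) = -4*(5/8 + 3/4) = -4*11/8 = -11/2 ≈ -5.5000)
l(U, n) = 164 (l(U, n) = -5 + (10 + 3)**2 = -5 + 13**2 = -5 + 169 = 164)
sqrt(-80283 + l(93, G(H))) = sqrt(-80283 + 164) = sqrt(-80119) = I*sqrt(80119)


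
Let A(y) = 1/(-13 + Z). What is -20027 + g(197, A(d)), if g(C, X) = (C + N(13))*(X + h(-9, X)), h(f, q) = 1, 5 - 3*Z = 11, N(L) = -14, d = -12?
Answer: -99281/5 ≈ -19856.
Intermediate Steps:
Z = -2 (Z = 5/3 - ⅓*11 = 5/3 - 11/3 = -2)
A(y) = -1/15 (A(y) = 1/(-13 - 2) = 1/(-15) = -1/15)
g(C, X) = (1 + X)*(-14 + C) (g(C, X) = (C - 14)*(X + 1) = (-14 + C)*(1 + X) = (1 + X)*(-14 + C))
-20027 + g(197, A(d)) = -20027 + (-14 + 197 - 14*(-1/15) + 197*(-1/15)) = -20027 + (-14 + 197 + 14/15 - 197/15) = -20027 + 854/5 = -99281/5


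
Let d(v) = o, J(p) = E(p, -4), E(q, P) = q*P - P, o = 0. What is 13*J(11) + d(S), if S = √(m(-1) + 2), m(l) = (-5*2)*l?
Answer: -520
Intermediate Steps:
E(q, P) = -P + P*q (E(q, P) = P*q - P = -P + P*q)
m(l) = -10*l
J(p) = 4 - 4*p (J(p) = -4*(-1 + p) = 4 - 4*p)
S = 2*√3 (S = √(-10*(-1) + 2) = √(10 + 2) = √12 = 2*√3 ≈ 3.4641)
d(v) = 0
13*J(11) + d(S) = 13*(4 - 4*11) + 0 = 13*(4 - 44) + 0 = 13*(-40) + 0 = -520 + 0 = -520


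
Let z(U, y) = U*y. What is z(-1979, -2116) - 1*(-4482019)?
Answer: 8669583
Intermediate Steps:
z(-1979, -2116) - 1*(-4482019) = -1979*(-2116) - 1*(-4482019) = 4187564 + 4482019 = 8669583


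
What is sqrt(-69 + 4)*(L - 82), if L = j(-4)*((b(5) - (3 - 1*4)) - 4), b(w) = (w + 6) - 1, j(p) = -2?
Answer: -96*I*sqrt(65) ≈ -773.98*I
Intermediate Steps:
b(w) = 5 + w (b(w) = (6 + w) - 1 = 5 + w)
L = -14 (L = -2*(((5 + 5) - (3 - 1*4)) - 4) = -2*((10 - (3 - 4)) - 4) = -2*((10 - 1*(-1)) - 4) = -2*((10 + 1) - 4) = -2*(11 - 4) = -2*7 = -14)
sqrt(-69 + 4)*(L - 82) = sqrt(-69 + 4)*(-14 - 82) = sqrt(-65)*(-96) = (I*sqrt(65))*(-96) = -96*I*sqrt(65)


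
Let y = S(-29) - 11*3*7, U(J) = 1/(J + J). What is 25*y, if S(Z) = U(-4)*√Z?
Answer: -5775 - 25*I*√29/8 ≈ -5775.0 - 16.829*I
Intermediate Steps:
U(J) = 1/(2*J)
S(Z) = -√Z/8 (S(Z) = ((½)/(-4))*√Z = ((½)*(-¼))*√Z = -√Z/8)
y = -231 - I*√29/8 (y = -I*√29/8 - 11*3*7 = -I*√29/8 - 33*7 = -I*√29/8 - 1*231 = -I*√29/8 - 231 = -231 - I*√29/8 ≈ -231.0 - 0.67315*I)
25*y = 25*(-231 - I*√29/8) = -5775 - 25*I*√29/8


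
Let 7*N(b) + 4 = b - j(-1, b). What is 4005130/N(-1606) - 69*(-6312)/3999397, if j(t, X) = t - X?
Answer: -22425066824750/2571612271 ≈ -8720.2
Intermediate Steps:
N(b) = -3/7 + 2*b/7 (N(b) = -4/7 + (b - (-1 - b))/7 = -4/7 + (b + (1 + b))/7 = -4/7 + (1 + 2*b)/7 = -4/7 + (1/7 + 2*b/7) = -3/7 + 2*b/7)
4005130/N(-1606) - 69*(-6312)/3999397 = 4005130/(-3/7 + (2/7)*(-1606)) - 69*(-6312)/3999397 = 4005130/(-3/7 - 3212/7) + 435528*(1/3999397) = 4005130/(-3215/7) + 435528/3999397 = 4005130*(-7/3215) + 435528/3999397 = -5607182/643 + 435528/3999397 = -22425066824750/2571612271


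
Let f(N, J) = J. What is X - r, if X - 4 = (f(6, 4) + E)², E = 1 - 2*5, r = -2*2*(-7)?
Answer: 1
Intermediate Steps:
r = 28 (r = -4*(-7) = 28)
E = -9 (E = 1 - 10 = -9)
X = 29 (X = 4 + (4 - 9)² = 4 + (-5)² = 4 + 25 = 29)
X - r = 29 - 1*28 = 29 - 28 = 1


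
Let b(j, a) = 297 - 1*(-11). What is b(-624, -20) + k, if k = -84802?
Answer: -84494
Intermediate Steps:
b(j, a) = 308 (b(j, a) = 297 + 11 = 308)
b(-624, -20) + k = 308 - 84802 = -84494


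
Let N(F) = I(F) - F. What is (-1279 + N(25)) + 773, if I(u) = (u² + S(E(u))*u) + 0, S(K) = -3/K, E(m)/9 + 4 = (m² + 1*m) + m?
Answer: 189197/2013 ≈ 93.988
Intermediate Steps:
E(m) = -36 + 9*m² + 18*m (E(m) = -36 + 9*((m² + 1*m) + m) = -36 + 9*((m² + m) + m) = -36 + 9*((m + m²) + m) = -36 + 9*(m² + 2*m) = -36 + (9*m² + 18*m) = -36 + 9*m² + 18*m)
I(u) = u² - 3*u/(-36 + 9*u² + 18*u) (I(u) = (u² + (-3/(-36 + 9*u² + 18*u))*u) + 0 = (u² - 3*u/(-36 + 9*u² + 18*u)) + 0 = u² - 3*u/(-36 + 9*u² + 18*u))
N(F) = -F + F*(F - 3/(-36 + 9*F² + 18*F)) (N(F) = F*(F - 3/(-36 + 9*F² + 18*F)) - F = -F + F*(F - 3/(-36 + 9*F² + 18*F)))
(-1279 + N(25)) + 773 = (-1279 + (⅓)*25*(11 - 18*25 + 3*25² + 3*25³)/(-4 + 25² + 2*25)) + 773 = (-1279 + (⅓)*25*(11 - 450 + 3*625 + 3*15625)/(-4 + 625 + 50)) + 773 = (-1279 + (⅓)*25*(11 - 450 + 1875 + 46875)/671) + 773 = (-1279 + (⅓)*25*(1/671)*48311) + 773 = (-1279 + 1207775/2013) + 773 = -1366852/2013 + 773 = 189197/2013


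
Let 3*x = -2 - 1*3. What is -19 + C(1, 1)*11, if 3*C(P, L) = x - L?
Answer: -259/9 ≈ -28.778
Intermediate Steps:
x = -5/3 (x = (-2 - 1*3)/3 = (-2 - 3)/3 = (⅓)*(-5) = -5/3 ≈ -1.6667)
C(P, L) = -5/9 - L/3 (C(P, L) = (-5/3 - L)/3 = -5/9 - L/3)
-19 + C(1, 1)*11 = -19 + (-5/9 - ⅓*1)*11 = -19 + (-5/9 - ⅓)*11 = -19 - 8/9*11 = -19 - 88/9 = -259/9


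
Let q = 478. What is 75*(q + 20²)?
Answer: 65850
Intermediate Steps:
75*(q + 20²) = 75*(478 + 20²) = 75*(478 + 400) = 75*878 = 65850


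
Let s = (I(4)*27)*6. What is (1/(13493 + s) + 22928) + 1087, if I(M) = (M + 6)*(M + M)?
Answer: 635268796/26453 ≈ 24015.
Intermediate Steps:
I(M) = 2*M*(6 + M) (I(M) = (6 + M)*(2*M) = 2*M*(6 + M))
s = 12960 (s = ((2*4*(6 + 4))*27)*6 = ((2*4*10)*27)*6 = (80*27)*6 = 2160*6 = 12960)
(1/(13493 + s) + 22928) + 1087 = (1/(13493 + 12960) + 22928) + 1087 = (1/26453 + 22928) + 1087 = 606514385/26453 + 1087 = 635268796/26453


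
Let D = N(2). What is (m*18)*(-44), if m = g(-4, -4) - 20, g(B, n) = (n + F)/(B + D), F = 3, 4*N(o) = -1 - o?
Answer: 297792/19 ≈ 15673.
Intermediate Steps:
N(o) = -1/4 - o/4 (N(o) = (-1 - o)/4 = -1/4 - o/4)
D = -3/4 (D = -1/4 - 1/4*2 = -1/4 - 1/2 = -3/4 ≈ -0.75000)
g(B, n) = (3 + n)/(-3/4 + B) (g(B, n) = (n + 3)/(B - 3/4) = (3 + n)/(-3/4 + B))
m = -376/19 (m = 4*(3 - 4)/(-3 + 4*(-4)) - 20 = 4*(-1)/(-3 - 16) - 20 = 4*(-1)/(-19) - 20 = 4*(-1/19)*(-1) - 20 = 4/19 - 20 = -376/19 ≈ -19.789)
(m*18)*(-44) = -376/19*18*(-44) = -6768/19*(-44) = 297792/19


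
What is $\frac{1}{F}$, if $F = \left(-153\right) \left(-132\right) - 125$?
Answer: $\frac{1}{20071} \approx 4.9823 \cdot 10^{-5}$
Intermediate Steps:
$F = 20071$ ($F = 20196 - 125 = 20071$)
$\frac{1}{F} = \frac{1}{20071}$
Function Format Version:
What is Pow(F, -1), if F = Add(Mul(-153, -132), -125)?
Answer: Rational(1, 20071) ≈ 4.9823e-5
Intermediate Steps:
F = 20071 (F = Add(20196, -125) = 20071)
Pow(F, -1) = Pow(20071, -1) = Rational(1, 20071)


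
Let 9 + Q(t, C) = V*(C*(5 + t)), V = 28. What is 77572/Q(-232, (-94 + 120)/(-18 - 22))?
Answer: 96965/5153 ≈ 18.817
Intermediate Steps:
Q(t, C) = -9 + 28*C*(5 + t) (Q(t, C) = -9 + 28*(C*(5 + t)) = -9 + 28*C*(5 + t))
77572/Q(-232, (-94 + 120)/(-18 - 22)) = 77572/(-9 + 140*((-94 + 120)/(-18 - 22)) + 28*((-94 + 120)/(-18 - 22))*(-232)) = 77572/(-9 + 140*(26/(-40)) + 28*(26/(-40))*(-232)) = 77572/(-9 + 140*(26*(-1/40)) + 28*(26*(-1/40))*(-232)) = 77572/(-9 + 140*(-13/20) + 28*(-13/20)*(-232)) = 77572/(-9 - 91 + 21112/5) = 77572/(20612/5) = 77572*(5/20612) = 96965/5153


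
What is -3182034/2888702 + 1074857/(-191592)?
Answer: -1857296911871/276726096792 ≈ -6.7117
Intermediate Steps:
-3182034/2888702 + 1074857/(-191592) = -3182034*1/2888702 + 1074857*(-1/191592) = -1591017/1444351 - 1074857/191592 = -1857296911871/276726096792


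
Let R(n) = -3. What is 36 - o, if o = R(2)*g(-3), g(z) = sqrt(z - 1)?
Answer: 36 + 6*I ≈ 36.0 + 6.0*I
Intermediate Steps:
g(z) = sqrt(-1 + z)
o = -6*I (o = -3*sqrt(-1 - 3) = -6*I ≈ -6.0*I)
36 - o = 36 - (-6)*I = 36 + 6*I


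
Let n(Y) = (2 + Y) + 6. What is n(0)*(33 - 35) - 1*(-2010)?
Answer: 1994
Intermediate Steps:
n(Y) = 8 + Y
n(0)*(33 - 35) - 1*(-2010) = (8 + 0)*(33 - 35) - 1*(-2010) = 8*(-2) + 2010 = -16 + 2010 = 1994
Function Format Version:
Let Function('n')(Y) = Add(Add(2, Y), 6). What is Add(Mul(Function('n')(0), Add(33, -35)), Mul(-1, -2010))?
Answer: 1994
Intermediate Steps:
Function('n')(Y) = Add(8, Y)
Add(Mul(Function('n')(0), Add(33, -35)), Mul(-1, -2010)) = Add(Mul(Add(8, 0), Add(33, -35)), Mul(-1, -2010)) = Add(Mul(8, -2), 2010) = Add(-16, 2010) = 1994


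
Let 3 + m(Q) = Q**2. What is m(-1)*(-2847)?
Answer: 5694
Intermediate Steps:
m(Q) = -3 + Q**2
m(-1)*(-2847) = (-3 + (-1)**2)*(-2847) = (-3 + 1)*(-2847) = -2*(-2847) = 5694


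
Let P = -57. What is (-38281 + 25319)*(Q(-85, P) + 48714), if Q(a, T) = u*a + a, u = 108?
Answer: -511337938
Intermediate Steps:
Q(a, T) = 109*a (Q(a, T) = 108*a + a = 109*a)
(-38281 + 25319)*(Q(-85, P) + 48714) = (-38281 + 25319)*(109*(-85) + 48714) = -12962*(-9265 + 48714) = -12962*39449 = -511337938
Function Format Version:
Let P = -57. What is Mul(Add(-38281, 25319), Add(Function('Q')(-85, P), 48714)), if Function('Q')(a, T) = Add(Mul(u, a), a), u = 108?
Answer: -511337938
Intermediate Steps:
Function('Q')(a, T) = Mul(109, a) (Function('Q')(a, T) = Add(Mul(108, a), a) = Mul(109, a))
Mul(Add(-38281, 25319), Add(Function('Q')(-85, P), 48714)) = Mul(Add(-38281, 25319), Add(Mul(109, -85), 48714)) = Mul(-12962, Add(-9265, 48714)) = Mul(-12962, 39449) = -511337938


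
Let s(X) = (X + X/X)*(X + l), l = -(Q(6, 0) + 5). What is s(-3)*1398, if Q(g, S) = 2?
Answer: 27960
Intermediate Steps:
l = -7 (l = -(2 + 5) = -1*7 = -7)
s(X) = (1 + X)*(-7 + X) (s(X) = (X + X/X)*(X - 7) = (X + 1)*(-7 + X) = (1 + X)*(-7 + X))
s(-3)*1398 = (-7 + (-3)² - 6*(-3))*1398 = (-7 + 9 + 18)*1398 = 20*1398 = 27960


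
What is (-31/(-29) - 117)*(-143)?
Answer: 480766/29 ≈ 16578.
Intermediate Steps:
(-31/(-29) - 117)*(-143) = (-31*(-1/29) - 117)*(-143) = (31/29 - 117)*(-143) = -3362/29*(-143) = 480766/29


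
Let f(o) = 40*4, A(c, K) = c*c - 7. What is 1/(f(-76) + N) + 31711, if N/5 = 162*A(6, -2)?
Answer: 749965151/23650 ≈ 31711.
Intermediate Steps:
A(c, K) = -7 + c² (A(c, K) = c² - 7 = -7 + c²)
N = 23490 (N = 5*(162*(-7 + 6²)) = 5*(162*(-7 + 36)) = 5*(162*29) = 5*4698 = 23490)
f(o) = 160
1/(f(-76) + N) + 31711 = 1/(160 + 23490) + 31711 = 1/23650 + 31711 = 749965151/23650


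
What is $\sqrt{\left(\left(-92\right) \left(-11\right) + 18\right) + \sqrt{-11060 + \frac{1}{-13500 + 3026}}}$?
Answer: $\frac{\sqrt{112995816280 + 10474 i \sqrt{1213333727034}}}{10474} \approx 32.135 + 1.6363 i$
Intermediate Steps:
$\sqrt{\left(\left(-92\right) \left(-11\right) + 18\right) + \sqrt{-11060 + \frac{1}{-13500 + 3026}}} = \sqrt{\left(1012 + 18\right) + \sqrt{-11060 + \frac{1}{-10474}}} = \sqrt{1030 + \sqrt{-11060 - \frac{1}{10474}}} = \sqrt{1030 + \sqrt{- \frac{115842441}{10474}}} = \sqrt{1030 + \frac{i \sqrt{1213333727034}}{10474}}$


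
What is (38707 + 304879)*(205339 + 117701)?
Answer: 110992021440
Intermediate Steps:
(38707 + 304879)*(205339 + 117701) = 343586*323040 = 110992021440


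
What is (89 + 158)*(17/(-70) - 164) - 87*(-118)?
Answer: -2121139/70 ≈ -30302.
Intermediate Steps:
(89 + 158)*(17/(-70) - 164) - 87*(-118) = 247*(17*(-1/70) - 164) + 10266 = 247*(-17/70 - 164) + 10266 = 247*(-11497/70) + 10266 = -2839759/70 + 10266 = -2121139/70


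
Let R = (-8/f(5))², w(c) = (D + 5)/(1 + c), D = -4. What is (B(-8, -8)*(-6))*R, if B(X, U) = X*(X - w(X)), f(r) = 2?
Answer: -42240/7 ≈ -6034.3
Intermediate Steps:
w(c) = 1/(1 + c) (w(c) = (-4 + 5)/(1 + c) = 1/(1 + c))
R = 16 (R = (-8/2)² = (-8*½)² = (-4)² = 16)
B(X, U) = X*(X - 1/(1 + X))
(B(-8, -8)*(-6))*R = (-8*(-1 - 8*(1 - 8))/(1 - 8)*(-6))*16 = (-8*(-1 - 8*(-7))/(-7)*(-6))*16 = (-8*(-⅐)*(-1 + 56)*(-6))*16 = (-8*(-⅐)*55*(-6))*16 = ((440/7)*(-6))*16 = -2640/7*16 = -42240/7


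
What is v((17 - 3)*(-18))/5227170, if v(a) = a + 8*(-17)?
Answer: -194/2613585 ≈ -7.4228e-5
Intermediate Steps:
v(a) = -136 + a (v(a) = a - 136 = -136 + a)
v((17 - 3)*(-18))/5227170 = (-136 + (17 - 3)*(-18))/5227170 = (-136 + 14*(-18))*(1/5227170) = (-136 - 252)*(1/5227170) = -388*1/5227170 = -194/2613585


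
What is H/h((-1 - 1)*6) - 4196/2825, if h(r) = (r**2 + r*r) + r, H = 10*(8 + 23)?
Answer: -141173/389850 ≈ -0.36212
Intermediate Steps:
H = 310 (H = 10*31 = 310)
h(r) = r + 2*r**2 (h(r) = (r**2 + r**2) + r = 2*r**2 + r = r + 2*r**2)
H/h((-1 - 1)*6) - 4196/2825 = 310/((((-1 - 1)*6)*(1 + 2*((-1 - 1)*6)))) - 4196/2825 = 310/(((-2*6)*(1 + 2*(-2*6)))) - 4196*1/2825 = 310/((-12*(1 + 2*(-12)))) - 4196/2825 = 310/((-12*(1 - 24))) - 4196/2825 = 310/((-12*(-23))) - 4196/2825 = 310/276 - 4196/2825 = 310*(1/276) - 4196/2825 = 155/138 - 4196/2825 = -141173/389850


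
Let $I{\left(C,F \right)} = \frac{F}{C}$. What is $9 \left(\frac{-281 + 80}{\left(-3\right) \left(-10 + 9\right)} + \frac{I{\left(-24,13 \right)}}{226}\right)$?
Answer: $- \frac{1090263}{1808} \approx -603.02$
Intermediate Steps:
$9 \left(\frac{-281 + 80}{\left(-3\right) \left(-10 + 9\right)} + \frac{I{\left(-24,13 \right)}}{226}\right) = 9 \left(\frac{-281 + 80}{\left(-3\right) \left(-10 + 9\right)} + \frac{13 \frac{1}{-24}}{226}\right) = 9 \left(- \frac{201}{\left(-3\right) \left(-1\right)} + 13 \left(- \frac{1}{24}\right) \frac{1}{226}\right) = 9 \left(- \frac{201}{3} - \frac{13}{5424}\right) = 9 \left(\left(-201\right) \frac{1}{3} - \frac{13}{5424}\right) = 9 \left(-67 - \frac{13}{5424}\right) = 9 \left(- \frac{363421}{5424}\right) = - \frac{1090263}{1808}$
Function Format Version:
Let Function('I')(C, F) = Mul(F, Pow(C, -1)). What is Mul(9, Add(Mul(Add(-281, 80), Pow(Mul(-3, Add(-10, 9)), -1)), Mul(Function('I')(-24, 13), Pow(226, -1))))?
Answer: Rational(-1090263, 1808) ≈ -603.02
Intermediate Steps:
Mul(9, Add(Mul(Add(-281, 80), Pow(Mul(-3, Add(-10, 9)), -1)), Mul(Function('I')(-24, 13), Pow(226, -1)))) = Mul(9, Add(Mul(Add(-281, 80), Pow(Mul(-3, Add(-10, 9)), -1)), Mul(Mul(13, Pow(-24, -1)), Pow(226, -1)))) = Mul(9, Add(Mul(-201, Pow(Mul(-3, -1), -1)), Mul(Mul(13, Rational(-1, 24)), Rational(1, 226)))) = Mul(9, Add(Mul(-201, Pow(3, -1)), Mul(Rational(-13, 24), Rational(1, 226)))) = Mul(9, Add(Mul(-201, Rational(1, 3)), Rational(-13, 5424))) = Mul(9, Add(-67, Rational(-13, 5424))) = Mul(9, Rational(-363421, 5424)) = Rational(-1090263, 1808)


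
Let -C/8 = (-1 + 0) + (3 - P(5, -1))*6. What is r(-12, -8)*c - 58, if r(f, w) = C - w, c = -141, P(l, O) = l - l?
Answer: 17990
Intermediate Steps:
P(l, O) = 0
C = -136 (C = -8*((-1 + 0) + (3 - 1*0)*6) = -8*(-1 + (3 + 0)*6) = -8*(-1 + 3*6) = -8*(-1 + 18) = -8*17 = -136)
r(f, w) = -136 - w
r(-12, -8)*c - 58 = (-136 - 1*(-8))*(-141) - 58 = (-136 + 8)*(-141) - 58 = -128*(-141) - 58 = 18048 - 58 = 17990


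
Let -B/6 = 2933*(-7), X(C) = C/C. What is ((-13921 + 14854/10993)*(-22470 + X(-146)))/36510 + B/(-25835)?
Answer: 5918391024493327/691266113270 ≈ 8561.7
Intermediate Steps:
X(C) = 1
B = 123186 (B = -17598*(-7) = -6*(-20531) = 123186)
((-13921 + 14854/10993)*(-22470 + X(-146)))/36510 + B/(-25835) = ((-13921 + 14854/10993)*(-22470 + 1))/36510 + 123186/(-25835) = ((-13921 + 14854*(1/10993))*(-22469))*(1/36510) + 123186*(-1/25835) = ((-13921 + 14854/10993)*(-22469))*(1/36510) - 123186/25835 = -153018699/10993*(-22469)*(1/36510) - 123186/25835 = (3438177147831/10993)*(1/36510) - 123186/25835 = 1146059049277/133784810 - 123186/25835 = 5918391024493327/691266113270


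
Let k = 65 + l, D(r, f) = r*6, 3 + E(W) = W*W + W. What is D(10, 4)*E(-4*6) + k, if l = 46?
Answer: 33051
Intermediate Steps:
E(W) = -3 + W + W² (E(W) = -3 + (W*W + W) = -3 + (W² + W) = -3 + (W + W²) = -3 + W + W²)
D(r, f) = 6*r
k = 111 (k = 65 + 46 = 111)
D(10, 4)*E(-4*6) + k = (6*10)*(-3 - 4*6 + (-4*6)²) + 111 = 60*(-3 - 24 + (-24)²) + 111 = 60*(-3 - 24 + 576) + 111 = 60*549 + 111 = 32940 + 111 = 33051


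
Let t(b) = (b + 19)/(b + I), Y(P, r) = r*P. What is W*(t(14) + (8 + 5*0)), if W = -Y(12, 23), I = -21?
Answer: -6348/7 ≈ -906.86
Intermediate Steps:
Y(P, r) = P*r
t(b) = (19 + b)/(-21 + b) (t(b) = (b + 19)/(b - 21) = (19 + b)/(-21 + b))
W = -276 (W = -12*23 = -1*276 = -276)
W*(t(14) + (8 + 5*0)) = -276*((19 + 14)/(-21 + 14) + (8 + 5*0)) = -276*(33/(-7) + (8 + 0)) = -276*(-1/7*33 + 8) = -276*(-33/7 + 8) = -276*23/7 = -6348/7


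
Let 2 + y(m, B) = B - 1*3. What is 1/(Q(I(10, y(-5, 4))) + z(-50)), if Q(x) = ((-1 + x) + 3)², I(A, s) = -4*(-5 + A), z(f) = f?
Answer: 1/274 ≈ 0.0036496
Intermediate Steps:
y(m, B) = -5 + B (y(m, B) = -2 + (B - 1*3) = -2 + (B - 3) = -2 + (-3 + B) = -5 + B)
I(A, s) = 20 - 4*A
Q(x) = (2 + x)²
1/(Q(I(10, y(-5, 4))) + z(-50)) = 1/((2 + (20 - 4*10))² - 50) = 1/((2 + (20 - 40))² - 50) = 1/((2 - 20)² - 50) = 1/((-18)² - 50) = 1/(324 - 50) = 1/274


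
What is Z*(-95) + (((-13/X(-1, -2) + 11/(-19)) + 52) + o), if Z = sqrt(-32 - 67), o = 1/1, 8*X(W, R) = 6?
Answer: 2000/57 - 285*I*sqrt(11) ≈ 35.088 - 945.24*I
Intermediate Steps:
X(W, R) = 3/4 (X(W, R) = (1/8)*6 = 3/4)
o = 1
Z = 3*I*sqrt(11) (Z = sqrt(-99) = 3*I*sqrt(11) ≈ 9.9499*I)
Z*(-95) + (((-13/X(-1, -2) + 11/(-19)) + 52) + o) = (3*I*sqrt(11))*(-95) + (((-13/3/4 + 11/(-19)) + 52) + 1) = -285*I*sqrt(11) + (((-13*4/3 + 11*(-1/19)) + 52) + 1) = -285*I*sqrt(11) + (((-52/3 - 11/19) + 52) + 1) = -285*I*sqrt(11) + ((-1021/57 + 52) + 1) = -285*I*sqrt(11) + (1943/57 + 1) = -285*I*sqrt(11) + 2000/57 = 2000/57 - 285*I*sqrt(11)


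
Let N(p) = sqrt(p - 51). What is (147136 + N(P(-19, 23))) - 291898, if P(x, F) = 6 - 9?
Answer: -144762 + 3*I*sqrt(6) ≈ -1.4476e+5 + 7.3485*I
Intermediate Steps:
P(x, F) = -3
N(p) = sqrt(-51 + p)
(147136 + N(P(-19, 23))) - 291898 = (147136 + sqrt(-51 - 3)) - 291898 = (147136 + sqrt(-54)) - 291898 = (147136 + 3*I*sqrt(6)) - 291898 = -144762 + 3*I*sqrt(6)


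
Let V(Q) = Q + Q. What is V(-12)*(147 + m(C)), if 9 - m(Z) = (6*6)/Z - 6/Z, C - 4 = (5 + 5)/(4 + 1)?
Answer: -3624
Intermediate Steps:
C = 6 (C = 4 + (5 + 5)/(4 + 1) = 4 + 10/5 = 4 + 10*(⅕) = 4 + 2 = 6)
V(Q) = 2*Q
m(Z) = 9 - 30/Z (m(Z) = 9 - ((6*6)/Z - 6/Z) = 9 - (36/Z - 6/Z) = 9 - 30/Z)
V(-12)*(147 + m(C)) = (2*(-12))*(147 + (9 - 30/6)) = -24*(147 + (9 - 30*⅙)) = -24*(147 + (9 - 5)) = -24*(147 + 4) = -24*151 = -3624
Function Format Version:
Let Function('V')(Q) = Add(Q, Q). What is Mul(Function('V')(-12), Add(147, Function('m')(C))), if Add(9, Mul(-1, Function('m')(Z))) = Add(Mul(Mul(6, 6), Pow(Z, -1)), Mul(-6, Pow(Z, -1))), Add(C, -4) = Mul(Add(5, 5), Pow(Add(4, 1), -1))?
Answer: -3624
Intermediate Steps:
C = 6 (C = Add(4, Mul(Add(5, 5), Pow(Add(4, 1), -1))) = Add(4, Mul(10, Pow(5, -1))) = Add(4, Mul(10, Rational(1, 5))) = Add(4, 2) = 6)
Function('V')(Q) = Mul(2, Q)
Function('m')(Z) = Add(9, Mul(-30, Pow(Z, -1))) (Function('m')(Z) = Add(9, Mul(-1, Add(Mul(Mul(6, 6), Pow(Z, -1)), Mul(-6, Pow(Z, -1))))) = Add(9, Mul(-1, Add(Mul(36, Pow(Z, -1)), Mul(-6, Pow(Z, -1))))) = Add(9, Mul(-1, Mul(30, Pow(Z, -1)))) = Add(9, Mul(-30, Pow(Z, -1))))
Mul(Function('V')(-12), Add(147, Function('m')(C))) = Mul(Mul(2, -12), Add(147, Add(9, Mul(-30, Pow(6, -1))))) = Mul(-24, Add(147, Add(9, Mul(-30, Rational(1, 6))))) = Mul(-24, Add(147, Add(9, -5))) = Mul(-24, Add(147, 4)) = Mul(-24, 151) = -3624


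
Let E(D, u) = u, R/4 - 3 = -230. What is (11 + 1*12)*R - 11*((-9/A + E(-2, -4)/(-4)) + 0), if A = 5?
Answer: -104376/5 ≈ -20875.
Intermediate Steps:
R = -908 (R = 12 + 4*(-230) = 12 - 920 = -908)
(11 + 1*12)*R - 11*((-9/A + E(-2, -4)/(-4)) + 0) = (11 + 1*12)*(-908) - 11*((-9/5 - 4/(-4)) + 0) = (11 + 12)*(-908) - 11*((-9*⅕ - 4*(-¼)) + 0) = 23*(-908) - 11*((-9/5 + 1) + 0) = -20884 - 11*(-⅘ + 0) = -20884 - 11*(-⅘) = -20884 + 44/5 = -104376/5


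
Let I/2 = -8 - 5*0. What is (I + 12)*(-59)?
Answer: 236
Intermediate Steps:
I = -16 (I = 2*(-8 - 5*0) = 2*(-8 + 0) = 2*(-8) = -16)
(I + 12)*(-59) = (-16 + 12)*(-59) = -4*(-59) = 236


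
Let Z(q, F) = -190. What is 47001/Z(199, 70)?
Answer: -47001/190 ≈ -247.37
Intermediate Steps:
47001/Z(199, 70) = 47001/(-190) = 47001*(-1/190) = -47001/190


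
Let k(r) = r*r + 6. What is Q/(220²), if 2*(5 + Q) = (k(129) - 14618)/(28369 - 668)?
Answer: -274981/2681456800 ≈ -0.00010255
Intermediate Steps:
k(r) = 6 + r² (k(r) = r² + 6 = 6 + r²)
Q = -274981/55402 (Q = -5 + (((6 + 129²) - 14618)/(28369 - 668))/2 = -5 + (((6 + 16641) - 14618)/27701)/2 = -5 + ((16647 - 14618)*(1/27701))/2 = -5 + (2029*(1/27701))/2 = -5 + (½)*(2029/27701) = -5 + 2029/55402 = -274981/55402 ≈ -4.9634)
Q/(220²) = -274981/(55402*(220²)) = -274981/55402/48400 = -274981/55402*1/48400 = -274981/2681456800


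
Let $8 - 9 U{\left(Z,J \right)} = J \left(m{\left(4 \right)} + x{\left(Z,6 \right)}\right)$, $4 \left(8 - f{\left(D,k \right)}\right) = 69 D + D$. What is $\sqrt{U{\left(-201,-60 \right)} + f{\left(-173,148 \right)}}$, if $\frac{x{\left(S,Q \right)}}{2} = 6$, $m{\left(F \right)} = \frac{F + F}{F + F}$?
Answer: $\frac{\sqrt{112430}}{6} \approx 55.884$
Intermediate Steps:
$f{\left(D,k \right)} = 8 - \frac{35 D}{2}$ ($f{\left(D,k \right)} = 8 - \frac{69 D + D}{4} = 8 - \frac{70 D}{4} = 8 - \frac{35 D}{2}$)
$m{\left(F \right)} = 1$ ($m{\left(F \right)} = \frac{2 F}{2 F} = 2 F \frac{1}{2 F} = 1$)
$x{\left(S,Q \right)} = 12$ ($x{\left(S,Q \right)} = 2 \cdot 6 = 12$)
$U{\left(Z,J \right)} = \frac{8}{9} - \frac{13 J}{9}$ ($U{\left(Z,J \right)} = \frac{8}{9} - \frac{J \left(1 + 12\right)}{9} = \frac{8}{9} - \frac{J 13}{9} = \frac{8}{9} - \frac{13 J}{9}$)
$\sqrt{U{\left(-201,-60 \right)} + f{\left(-173,148 \right)}} = \sqrt{\left(\frac{8}{9} - - \frac{260}{3}\right) + \left(8 - - \frac{6055}{2}\right)} = \sqrt{\left(\frac{8}{9} + \frac{260}{3}\right) + \left(8 + \frac{6055}{2}\right)} = \sqrt{\frac{788}{9} + \frac{6071}{2}} = \sqrt{\frac{56215}{18}} = \frac{\sqrt{112430}}{6}$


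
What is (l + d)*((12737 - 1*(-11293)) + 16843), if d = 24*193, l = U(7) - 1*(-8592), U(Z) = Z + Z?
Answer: 541076774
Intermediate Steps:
U(Z) = 2*Z
l = 8606 (l = 2*7 - 1*(-8592) = 14 + 8592 = 8606)
d = 4632
(l + d)*((12737 - 1*(-11293)) + 16843) = (8606 + 4632)*((12737 - 1*(-11293)) + 16843) = 13238*((12737 + 11293) + 16843) = 13238*(24030 + 16843) = 13238*40873 = 541076774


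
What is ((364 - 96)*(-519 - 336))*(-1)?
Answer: 229140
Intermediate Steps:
((364 - 96)*(-519 - 336))*(-1) = (268*(-855))*(-1) = -229140*(-1) = 229140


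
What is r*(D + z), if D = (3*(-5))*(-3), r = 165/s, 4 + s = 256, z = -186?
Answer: -2585/28 ≈ -92.321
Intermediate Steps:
s = 252 (s = -4 + 256 = 252)
r = 55/84 (r = 165/252 = 165*(1/252) = 55/84 ≈ 0.65476)
D = 45 (D = -15*(-3) = 45)
r*(D + z) = 55*(45 - 186)/84 = (55/84)*(-141) = -2585/28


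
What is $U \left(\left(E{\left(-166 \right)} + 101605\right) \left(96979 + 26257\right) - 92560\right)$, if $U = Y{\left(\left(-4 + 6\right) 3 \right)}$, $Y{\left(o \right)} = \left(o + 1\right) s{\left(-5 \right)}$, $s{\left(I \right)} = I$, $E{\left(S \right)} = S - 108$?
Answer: $-437063709460$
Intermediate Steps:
$E{\left(S \right)} = -108 + S$
$Y{\left(o \right)} = -5 - 5 o$ ($Y{\left(o \right)} = \left(o + 1\right) \left(-5\right) = \left(1 + o\right) \left(-5\right) = -5 - 5 o$)
$U = -35$ ($U = -5 - 5 \left(-4 + 6\right) 3 = -5 - 5 \cdot 2 \cdot 3 = -5 - 30 = -35$)
$U \left(\left(E{\left(-166 \right)} + 101605\right) \left(96979 + 26257\right) - 92560\right) = - 35 \left(\left(\left(-108 - 166\right) + 101605\right) \left(96979 + 26257\right) - 92560\right) = - 35 \left(\left(-274 + 101605\right) 123236 - 92560\right) = - 35 \left(101331 \cdot 123236 - 92560\right) = - 35 \left(12487627116 - 92560\right) = \left(-35\right) 12487534556 = -437063709460$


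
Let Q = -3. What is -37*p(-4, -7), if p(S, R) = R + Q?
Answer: 370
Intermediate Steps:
p(S, R) = -3 + R (p(S, R) = R - 3 = -3 + R)
-37*p(-4, -7) = -37*(-3 - 7) = -37*(-10) = 370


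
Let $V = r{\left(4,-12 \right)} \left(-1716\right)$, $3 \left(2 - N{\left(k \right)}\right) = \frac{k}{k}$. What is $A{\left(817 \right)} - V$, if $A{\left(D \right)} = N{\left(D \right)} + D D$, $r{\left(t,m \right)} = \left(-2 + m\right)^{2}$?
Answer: $\frac{3011480}{3} \approx 1.0038 \cdot 10^{6}$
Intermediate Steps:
$N{\left(k \right)} = \frac{5}{3}$ ($N{\left(k \right)} = 2 - \frac{k \frac{1}{k}}{3} = 2 - \frac{1}{3} = \frac{5}{3}$)
$V = -336336$ ($V = \left(-2 - 12\right)^{2} \left(-1716\right) = \left(-14\right)^{2} \left(-1716\right) = 196 \left(-1716\right) = -336336$)
$A{\left(D \right)} = \frac{5}{3} + D^{2}$ ($A{\left(D \right)} = \frac{5}{3} + D D = \frac{5}{3} + D^{2}$)
$A{\left(817 \right)} - V = \left(\frac{5}{3} + 817^{2}\right) - -336336 = \left(\frac{5}{3} + 667489\right) + 336336 = \frac{2002472}{3} + 336336 = \frac{3011480}{3}$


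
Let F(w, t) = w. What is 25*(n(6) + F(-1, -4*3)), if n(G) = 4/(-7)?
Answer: -275/7 ≈ -39.286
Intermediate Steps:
n(G) = -4/7 (n(G) = 4*(-1/7) = -4/7)
25*(n(6) + F(-1, -4*3)) = 25*(-4/7 - 1) = 25*(-11/7) = -275/7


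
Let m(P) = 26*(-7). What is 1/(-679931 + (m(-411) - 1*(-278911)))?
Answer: -1/401202 ≈ -2.4925e-6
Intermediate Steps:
m(P) = -182
1/(-679931 + (m(-411) - 1*(-278911))) = 1/(-679931 + (-182 - 1*(-278911))) = 1/(-679931 + (-182 + 278911)) = 1/(-679931 + 278729) = 1/(-401202) = -1/401202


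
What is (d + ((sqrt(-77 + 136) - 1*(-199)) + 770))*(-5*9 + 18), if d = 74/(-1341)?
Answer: -3898065/149 - 27*sqrt(59) ≈ -26369.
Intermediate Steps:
d = -74/1341 (d = 74*(-1/1341) = -74/1341 ≈ -0.055183)
(d + ((sqrt(-77 + 136) - 1*(-199)) + 770))*(-5*9 + 18) = (-74/1341 + ((sqrt(-77 + 136) - 1*(-199)) + 770))*(-5*9 + 18) = (-74/1341 + ((sqrt(59) + 199) + 770))*(-45 + 18) = (-74/1341 + ((199 + sqrt(59)) + 770))*(-27) = (-74/1341 + (969 + sqrt(59)))*(-27) = (1299355/1341 + sqrt(59))*(-27) = -3898065/149 - 27*sqrt(59)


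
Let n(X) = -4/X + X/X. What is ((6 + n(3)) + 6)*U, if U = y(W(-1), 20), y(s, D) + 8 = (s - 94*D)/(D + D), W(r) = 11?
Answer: -15323/24 ≈ -638.46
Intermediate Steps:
n(X) = 1 - 4/X (n(X) = -4/X + 1 = 1 - 4/X)
y(s, D) = -8 + (s - 94*D)/(2*D) (y(s, D) = -8 + (s - 94*D)/(D + D) = -8 + (s - 94*D)/((2*D)) = -8 + (s - 94*D)*(1/(2*D)) = -8 + (s - 94*D)/(2*D))
U = -2189/40 (U = -55 + (½)*11/20 = -55 + (½)*11*(1/20) = -55 + 11/40 = -2189/40 ≈ -54.725)
((6 + n(3)) + 6)*U = ((6 + (-4 + 3)/3) + 6)*(-2189/40) = ((6 + (⅓)*(-1)) + 6)*(-2189/40) = ((6 - ⅓) + 6)*(-2189/40) = (17/3 + 6)*(-2189/40) = (35/3)*(-2189/40) = -15323/24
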